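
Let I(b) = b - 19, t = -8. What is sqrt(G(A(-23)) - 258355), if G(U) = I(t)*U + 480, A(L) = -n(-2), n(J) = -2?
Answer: I*sqrt(257929) ≈ 507.87*I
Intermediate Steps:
I(b) = -19 + b
A(L) = 2 (A(L) = -1*(-2) = 2)
G(U) = 480 - 27*U (G(U) = (-19 - 8)*U + 480 = -27*U + 480 = 480 - 27*U)
sqrt(G(A(-23)) - 258355) = sqrt((480 - 27*2) - 258355) = sqrt((480 - 54) - 258355) = sqrt(426 - 258355) = sqrt(-257929) = I*sqrt(257929)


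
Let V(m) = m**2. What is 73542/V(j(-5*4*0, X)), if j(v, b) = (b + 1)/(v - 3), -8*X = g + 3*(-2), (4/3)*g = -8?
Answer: 2647512/25 ≈ 1.0590e+5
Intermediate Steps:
g = -6 (g = (3/4)*(-8) = -6)
X = 3/2 (X = -(-6 + 3*(-2))/8 = -(-6 - 6)/8 = -1/8*(-12) = 3/2 ≈ 1.5000)
j(v, b) = (1 + b)/(-3 + v)
73542/V(j(-5*4*0, X)) = 73542/(((1 + 3/2)/(-3 - 5*4*0))**2) = 73542/(((5/2)/(-3 - 20*0))**2) = 73542/(((5/2)/(-3 + 0))**2) = 73542/(((5/2)/(-3))**2) = 73542/((-1/3*5/2)**2) = 73542/((-5/6)**2) = 73542/(25/36) = 73542*(36/25) = 2647512/25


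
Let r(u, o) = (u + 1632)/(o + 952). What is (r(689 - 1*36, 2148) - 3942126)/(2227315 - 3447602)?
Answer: 2444117663/756577940 ≈ 3.2305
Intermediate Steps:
r(u, o) = (1632 + u)/(952 + o)
(r(689 - 1*36, 2148) - 3942126)/(2227315 - 3447602) = ((1632 + (689 - 1*36))/(952 + 2148) - 3942126)/(2227315 - 3447602) = ((1632 + (689 - 36))/3100 - 3942126)/(-1220287) = ((1632 + 653)/3100 - 3942126)*(-1/1220287) = ((1/3100)*2285 - 3942126)*(-1/1220287) = (457/620 - 3942126)*(-1/1220287) = -2444117663/620*(-1/1220287) = 2444117663/756577940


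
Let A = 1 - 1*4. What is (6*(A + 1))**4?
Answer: 20736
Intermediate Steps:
A = -3 (A = 1 - 4 = -3)
(6*(A + 1))**4 = (6*(-3 + 1))**4 = (6*(-2))**4 = (-12)**4 = 20736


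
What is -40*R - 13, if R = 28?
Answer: -1133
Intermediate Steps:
-40*R - 13 = -40*28 - 13 = -1120 - 13 = -1133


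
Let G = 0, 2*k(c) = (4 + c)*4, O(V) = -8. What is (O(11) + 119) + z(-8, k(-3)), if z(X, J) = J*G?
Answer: 111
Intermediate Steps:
k(c) = 8 + 2*c (k(c) = ((4 + c)*4)/2 = (16 + 4*c)/2 = 8 + 2*c)
z(X, J) = 0 (z(X, J) = J*0 = 0)
(O(11) + 119) + z(-8, k(-3)) = (-8 + 119) + 0 = 111 + 0 = 111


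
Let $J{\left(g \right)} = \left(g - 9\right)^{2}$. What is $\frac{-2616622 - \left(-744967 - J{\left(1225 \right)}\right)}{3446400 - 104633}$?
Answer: $- \frac{392999}{3341767} \approx -0.1176$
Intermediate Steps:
$J{\left(g \right)} = \left(-9 + g\right)^{2}$
$\frac{-2616622 - \left(-744967 - J{\left(1225 \right)}\right)}{3446400 - 104633} = \frac{-2616622 - \left(-744967 - \left(-9 + 1225\right)^{2}\right)}{3446400 - 104633} = \frac{-2616622 + \left(\left(1216^{2} + 1042389\right) - 297422\right)}{3341767} = \left(-2616622 + \left(\left(1478656 + 1042389\right) - 297422\right)\right) \frac{1}{3341767} = \left(-2616622 + \left(2521045 - 297422\right)\right) \frac{1}{3341767} = \left(-2616622 + 2223623\right) \frac{1}{3341767} = \left(-392999\right) \frac{1}{3341767} = - \frac{392999}{3341767}$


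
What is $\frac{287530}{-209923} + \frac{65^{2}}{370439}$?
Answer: $- \frac{105625400995}{77763666197} \approx -1.3583$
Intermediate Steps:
$\frac{287530}{-209923} + \frac{65^{2}}{370439} = 287530 \left(- \frac{1}{209923}\right) + 4225 \cdot \frac{1}{370439} = - \frac{287530}{209923} + \frac{4225}{370439} = - \frac{105625400995}{77763666197}$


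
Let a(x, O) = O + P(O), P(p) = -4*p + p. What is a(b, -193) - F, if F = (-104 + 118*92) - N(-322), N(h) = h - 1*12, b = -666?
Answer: -10700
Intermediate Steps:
P(p) = -3*p
a(x, O) = -2*O (a(x, O) = O - 3*O = -2*O)
N(h) = -12 + h (N(h) = h - 12 = -12 + h)
F = 11086 (F = (-104 + 118*92) - (-12 - 322) = (-104 + 10856) - 1*(-334) = 10752 + 334 = 11086)
a(b, -193) - F = -2*(-193) - 1*11086 = 386 - 11086 = -10700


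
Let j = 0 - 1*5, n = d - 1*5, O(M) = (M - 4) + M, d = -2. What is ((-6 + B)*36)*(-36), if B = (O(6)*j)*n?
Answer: -355104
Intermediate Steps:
O(M) = -4 + 2*M (O(M) = (-4 + M) + M = -4 + 2*M)
n = -7 (n = -2 - 1*5 = -2 - 5 = -7)
j = -5 (j = 0 - 5 = -5)
B = 280 (B = ((-4 + 2*6)*(-5))*(-7) = ((-4 + 12)*(-5))*(-7) = (8*(-5))*(-7) = -40*(-7) = 280)
((-6 + B)*36)*(-36) = ((-6 + 280)*36)*(-36) = (274*36)*(-36) = 9864*(-36) = -355104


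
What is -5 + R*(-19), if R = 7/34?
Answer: -303/34 ≈ -8.9118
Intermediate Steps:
R = 7/34 (R = 7*(1/34) = 7/34 ≈ 0.20588)
-5 + R*(-19) = -5 + (7/34)*(-19) = -5 - 133/34 = -303/34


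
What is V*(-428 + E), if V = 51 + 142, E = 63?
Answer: -70445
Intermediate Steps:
V = 193
V*(-428 + E) = 193*(-428 + 63) = 193*(-365) = -70445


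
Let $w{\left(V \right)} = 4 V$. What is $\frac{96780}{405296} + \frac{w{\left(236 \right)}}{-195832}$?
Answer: $\frac{580313173}{2480310196} \approx 0.23397$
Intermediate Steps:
$\frac{96780}{405296} + \frac{w{\left(236 \right)}}{-195832} = \frac{96780}{405296} + \frac{4 \cdot 236}{-195832} = 96780 \cdot \frac{1}{405296} + 944 \left(- \frac{1}{195832}\right) = \frac{24195}{101324} - \frac{118}{24479} = \frac{580313173}{2480310196}$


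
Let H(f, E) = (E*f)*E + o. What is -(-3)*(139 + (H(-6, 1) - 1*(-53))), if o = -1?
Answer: 555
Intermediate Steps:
H(f, E) = -1 + f*E² (H(f, E) = (E*f)*E - 1 = f*E² - 1 = -1 + f*E²)
-(-3)*(139 + (H(-6, 1) - 1*(-53))) = -(-3)*(139 + ((-1 - 6*1²) - 1*(-53))) = -(-3)*(139 + ((-1 - 6*1) + 53)) = -(-3)*(139 + ((-1 - 6) + 53)) = -(-3)*(139 + (-7 + 53)) = -(-3)*(139 + 46) = -(-3)*185 = -1*(-555) = 555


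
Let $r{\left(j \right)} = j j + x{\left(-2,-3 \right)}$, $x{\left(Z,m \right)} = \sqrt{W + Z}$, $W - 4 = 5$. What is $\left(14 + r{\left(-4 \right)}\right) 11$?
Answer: $330 + 11 \sqrt{7} \approx 359.1$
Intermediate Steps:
$W = 9$ ($W = 4 + 5 = 9$)
$x{\left(Z,m \right)} = \sqrt{9 + Z}$
$r{\left(j \right)} = \sqrt{7} + j^{2}$ ($r{\left(j \right)} = j j + \sqrt{9 - 2} = j^{2} + \sqrt{7} = \sqrt{7} + j^{2}$)
$\left(14 + r{\left(-4 \right)}\right) 11 = \left(14 + \left(\sqrt{7} + \left(-4\right)^{2}\right)\right) 11 = \left(14 + \left(\sqrt{7} + 16\right)\right) 11 = \left(14 + \left(16 + \sqrt{7}\right)\right) 11 = \left(30 + \sqrt{7}\right) 11 = 330 + 11 \sqrt{7}$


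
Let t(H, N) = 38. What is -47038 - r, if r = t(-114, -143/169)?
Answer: -47076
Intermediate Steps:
r = 38
-47038 - r = -47038 - 1*38 = -47038 - 38 = -47076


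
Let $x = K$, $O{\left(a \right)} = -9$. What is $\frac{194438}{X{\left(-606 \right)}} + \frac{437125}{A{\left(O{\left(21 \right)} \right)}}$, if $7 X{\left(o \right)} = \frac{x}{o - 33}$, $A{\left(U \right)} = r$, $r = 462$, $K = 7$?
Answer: $- \frac{57401160359}{462} \approx -1.2424 \cdot 10^{8}$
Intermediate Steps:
$A{\left(U \right)} = 462$
$x = 7$
$X{\left(o \right)} = \frac{1}{-33 + o}$ ($X{\left(o \right)} = \frac{\frac{1}{o - 33} \cdot 7}{7} = \frac{\frac{1}{-33 + o} 7}{7} = \frac{7 \frac{1}{-33 + o}}{7} = \frac{1}{-33 + o}$)
$\frac{194438}{X{\left(-606 \right)}} + \frac{437125}{A{\left(O{\left(21 \right)} \right)}} = \frac{194438}{\frac{1}{-33 - 606}} + \frac{437125}{462} = \frac{194438}{\frac{1}{-639}} + 437125 \cdot \frac{1}{462} = \frac{194438}{- \frac{1}{639}} + \frac{437125}{462} = 194438 \left(-639\right) + \frac{437125}{462} = -124245882 + \frac{437125}{462} = - \frac{57401160359}{462}$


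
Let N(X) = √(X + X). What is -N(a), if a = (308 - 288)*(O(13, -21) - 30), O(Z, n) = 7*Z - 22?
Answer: -2*√390 ≈ -39.497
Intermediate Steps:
O(Z, n) = -22 + 7*Z
a = 780 (a = (308 - 288)*((-22 + 7*13) - 30) = 20*((-22 + 91) - 30) = 20*(69 - 30) = 20*39 = 780)
N(X) = √2*√X (N(X) = √(2*X) = √2*√X)
-N(a) = -√2*√780 = -√2*2*√195 = -2*√390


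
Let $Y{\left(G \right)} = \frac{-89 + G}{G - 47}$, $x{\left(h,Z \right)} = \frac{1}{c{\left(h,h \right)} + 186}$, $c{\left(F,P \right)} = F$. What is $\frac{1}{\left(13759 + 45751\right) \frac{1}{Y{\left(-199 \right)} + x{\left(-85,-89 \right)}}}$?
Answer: $\frac{4889}{246430910} \approx 1.9839 \cdot 10^{-5}$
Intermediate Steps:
$x{\left(h,Z \right)} = \frac{1}{186 + h}$ ($x{\left(h,Z \right)} = \frac{1}{h + 186} = \frac{1}{186 + h}$)
$Y{\left(G \right)} = \frac{-89 + G}{-47 + G}$
$\frac{1}{\left(13759 + 45751\right) \frac{1}{Y{\left(-199 \right)} + x{\left(-85,-89 \right)}}} = \frac{1}{\left(13759 + 45751\right) \frac{1}{\frac{-89 - 199}{-47 - 199} + \frac{1}{186 - 85}}} = \frac{1}{59510 \frac{1}{\frac{1}{-246} \left(-288\right) + \frac{1}{101}}} = \frac{1}{59510 \frac{1}{\left(- \frac{1}{246}\right) \left(-288\right) + \frac{1}{101}}} = \frac{1}{59510 \frac{1}{\frac{48}{41} + \frac{1}{101}}} = \frac{1}{59510 \frac{1}{\frac{4889}{4141}}} = \frac{1}{59510 \cdot \frac{4141}{4889}} = \frac{1}{\frac{246430910}{4889}} = \frac{4889}{246430910}$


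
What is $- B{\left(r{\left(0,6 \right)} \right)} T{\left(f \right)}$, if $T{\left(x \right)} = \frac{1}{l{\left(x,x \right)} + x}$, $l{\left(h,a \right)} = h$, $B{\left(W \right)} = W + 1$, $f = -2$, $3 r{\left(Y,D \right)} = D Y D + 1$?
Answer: $\frac{1}{3} \approx 0.33333$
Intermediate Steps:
$r{\left(Y,D \right)} = \frac{1}{3} + \frac{Y D^{2}}{3}$ ($r{\left(Y,D \right)} = \frac{D Y D + 1}{3} = \frac{Y D^{2} + 1}{3} = \frac{1 + Y D^{2}}{3} = \frac{1}{3} + \frac{Y D^{2}}{3}$)
$B{\left(W \right)} = 1 + W$
$T{\left(x \right)} = \frac{1}{2 x}$ ($T{\left(x \right)} = \frac{1}{x + x} = \frac{1}{2 x}$)
$- B{\left(r{\left(0,6 \right)} \right)} T{\left(f \right)} = - \left(1 + \left(\frac{1}{3} + \frac{1}{3} \cdot 0 \cdot 6^{2}\right)\right) \frac{1}{2 \left(-2\right)} = - \left(1 + \left(\frac{1}{3} + \frac{1}{3} \cdot 0 \cdot 36\right)\right) \frac{1}{2} \left(- \frac{1}{2}\right) = - \frac{\left(1 + \left(\frac{1}{3} + 0\right)\right) \left(-1\right)}{4} = - \frac{\left(1 + \frac{1}{3}\right) \left(-1\right)}{4} = - \frac{4 \left(-1\right)}{3 \cdot 4} = \left(-1\right) \left(- \frac{1}{3}\right) = \frac{1}{3}$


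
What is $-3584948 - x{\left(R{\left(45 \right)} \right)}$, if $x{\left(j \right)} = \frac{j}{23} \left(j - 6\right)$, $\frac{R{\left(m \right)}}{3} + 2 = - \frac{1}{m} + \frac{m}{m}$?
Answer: $- \frac{806613572}{225} \approx -3.5849 \cdot 10^{6}$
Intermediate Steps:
$R{\left(m \right)} = -3 - \frac{3}{m}$ ($R{\left(m \right)} = -6 + 3 \left(- \frac{1}{m} + \frac{m}{m}\right) = -6 + 3 \left(- \frac{1}{m} + 1\right) = -6 + 3 \left(1 - \frac{1}{m}\right) = -6 + \left(3 - \frac{3}{m}\right) = -3 - \frac{3}{m}$)
$x{\left(j \right)} = \frac{j \left(-6 + j\right)}{23}$ ($x{\left(j \right)} = j \frac{1}{23} \left(-6 + j\right) = \frac{j}{23} \left(-6 + j\right) = \frac{j \left(-6 + j\right)}{23}$)
$-3584948 - x{\left(R{\left(45 \right)} \right)} = -3584948 - \frac{\left(-3 - \frac{3}{45}\right) \left(-6 - \left(3 + \frac{3}{45}\right)\right)}{23} = -3584948 - \frac{\left(-3 - \frac{1}{15}\right) \left(-6 - \frac{46}{15}\right)}{23} = -3584948 - \frac{1}{23} \left(- \frac{46}{15}\right) \left(-6 - \frac{46}{15}\right) = -3584948 - \frac{1}{23} \left(- \frac{46}{15}\right) \left(- \frac{136}{15}\right) = -3584948 - \frac{272}{225} = - \frac{806613572}{225}$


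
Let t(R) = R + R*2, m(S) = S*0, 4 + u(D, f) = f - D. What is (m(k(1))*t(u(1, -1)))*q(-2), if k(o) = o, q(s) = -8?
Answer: 0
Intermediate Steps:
u(D, f) = -4 + f - D (u(D, f) = -4 + (f - D) = -4 + f - D)
m(S) = 0
t(R) = 3*R (t(R) = R + 2*R = 3*R)
(m(k(1))*t(u(1, -1)))*q(-2) = (0*(3*(-4 - 1 - 1*1)))*(-8) = (0*(3*(-4 - 1 - 1)))*(-8) = (0*(3*(-6)))*(-8) = (0*(-18))*(-8) = 0*(-8) = 0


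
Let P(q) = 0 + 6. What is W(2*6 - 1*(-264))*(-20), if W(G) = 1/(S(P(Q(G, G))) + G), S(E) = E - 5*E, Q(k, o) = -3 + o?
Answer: -5/63 ≈ -0.079365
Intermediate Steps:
P(q) = 6
S(E) = -4*E
W(G) = 1/(-24 + G) (W(G) = 1/(-4*6 + G) = 1/(-24 + G))
W(2*6 - 1*(-264))*(-20) = -20/(-24 + (2*6 - 1*(-264))) = -20/(-24 + (12 + 264)) = -20/(-24 + 276) = -20/252 = (1/252)*(-20) = -5/63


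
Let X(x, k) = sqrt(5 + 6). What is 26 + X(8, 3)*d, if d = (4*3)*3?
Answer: 26 + 36*sqrt(11) ≈ 145.40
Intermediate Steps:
X(x, k) = sqrt(11)
d = 36 (d = 12*3 = 36)
26 + X(8, 3)*d = 26 + sqrt(11)*36 = 26 + 36*sqrt(11)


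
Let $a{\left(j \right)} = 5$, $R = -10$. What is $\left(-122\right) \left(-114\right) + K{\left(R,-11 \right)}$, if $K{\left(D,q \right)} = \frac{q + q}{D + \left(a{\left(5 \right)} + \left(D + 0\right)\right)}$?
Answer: $\frac{208642}{15} \approx 13909.0$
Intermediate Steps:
$K{\left(D,q \right)} = \frac{2 q}{5 + 2 D}$ ($K{\left(D,q \right)} = \frac{q + q}{D + \left(5 + \left(D + 0\right)\right)} = \frac{2 q}{D + \left(5 + D\right)} = \frac{2 q}{5 + 2 D}$)
$\left(-122\right) \left(-114\right) + K{\left(R,-11 \right)} = \left(-122\right) \left(-114\right) + 2 \left(-11\right) \frac{1}{5 + 2 \left(-10\right)} = 13908 + 2 \left(-11\right) \frac{1}{5 - 20} = 13908 + 2 \left(-11\right) \frac{1}{-15} = 13908 + 2 \left(-11\right) \left(- \frac{1}{15}\right) = 13908 + \frac{22}{15} = \frac{208642}{15}$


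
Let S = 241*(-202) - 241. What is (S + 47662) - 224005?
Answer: -225266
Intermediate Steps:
S = -48923 (S = -48682 - 241 = -48923)
(S + 47662) - 224005 = (-48923 + 47662) - 224005 = -1261 - 224005 = -225266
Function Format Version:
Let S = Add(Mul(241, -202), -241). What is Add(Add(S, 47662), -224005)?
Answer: -225266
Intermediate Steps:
S = -48923 (S = Add(-48682, -241) = -48923)
Add(Add(S, 47662), -224005) = Add(Add(-48923, 47662), -224005) = Add(-1261, -224005) = -225266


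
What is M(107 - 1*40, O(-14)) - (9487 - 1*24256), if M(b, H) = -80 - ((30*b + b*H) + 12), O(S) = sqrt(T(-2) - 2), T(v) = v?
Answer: 12667 - 134*I ≈ 12667.0 - 134.0*I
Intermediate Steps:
O(S) = 2*I (O(S) = sqrt(-2 - 2) = sqrt(-4) = 2*I)
M(b, H) = -92 - 30*b - H*b (M(b, H) = -80 - ((30*b + H*b) + 12) = -80 - (12 + 30*b + H*b) = -80 + (-12 - 30*b - H*b) = -92 - 30*b - H*b)
M(107 - 1*40, O(-14)) - (9487 - 1*24256) = (-92 - 30*(107 - 1*40) - 2*I*(107 - 1*40)) - (9487 - 1*24256) = (-92 - 30*(107 - 40) - 2*I*(107 - 40)) - (9487 - 24256) = (-92 - 30*67 - 1*2*I*67) - 1*(-14769) = (-92 - 2010 - 134*I) + 14769 = (-2102 - 134*I) + 14769 = 12667 - 134*I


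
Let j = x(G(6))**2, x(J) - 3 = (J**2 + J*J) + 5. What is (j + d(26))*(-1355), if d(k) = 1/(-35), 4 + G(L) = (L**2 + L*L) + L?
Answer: -1139353375729/7 ≈ -1.6276e+11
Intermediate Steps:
G(L) = -4 + L + 2*L**2 (G(L) = -4 + ((L**2 + L*L) + L) = -4 + ((L**2 + L**2) + L) = -4 + (2*L**2 + L) = -4 + (L + 2*L**2) = -4 + L + 2*L**2)
x(J) = 8 + 2*J**2 (x(J) = 3 + ((J**2 + J*J) + 5) = 3 + ((J**2 + J**2) + 5) = 3 + (2*J**2 + 5) = 3 + (5 + 2*J**2) = 8 + 2*J**2)
j = 120121600 (j = (8 + 2*(-4 + 6 + 2*6**2)**2)**2 = (8 + 2*(-4 + 6 + 2*36)**2)**2 = (8 + 2*(-4 + 6 + 72)**2)**2 = (8 + 2*74**2)**2 = (8 + 2*5476)**2 = (8 + 10952)**2 = 10960**2 = 120121600)
d(k) = -1/35
(j + d(26))*(-1355) = (120121600 - 1/35)*(-1355) = (4204255999/35)*(-1355) = -1139353375729/7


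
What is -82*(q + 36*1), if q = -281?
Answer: 20090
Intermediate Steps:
-82*(q + 36*1) = -82*(-281 + 36*1) = -82*(-281 + 36) = -82*(-245) = 20090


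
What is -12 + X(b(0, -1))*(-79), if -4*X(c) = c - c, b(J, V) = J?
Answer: -12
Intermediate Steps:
X(c) = 0 (X(c) = -(c - c)/4 = -¼*0 = 0)
-12 + X(b(0, -1))*(-79) = -12 + 0*(-79) = -12 + 0 = -12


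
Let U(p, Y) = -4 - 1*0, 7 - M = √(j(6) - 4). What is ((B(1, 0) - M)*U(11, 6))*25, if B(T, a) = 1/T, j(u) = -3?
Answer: 600 - 100*I*√7 ≈ 600.0 - 264.58*I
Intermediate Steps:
M = 7 - I*√7 (M = 7 - √(-3 - 4) = 7 - √(-7) = 7 - I*√7 ≈ 7.0 - 2.6458*I)
U(p, Y) = -4 (U(p, Y) = -4 + 0 = -4)
((B(1, 0) - M)*U(11, 6))*25 = ((1/1 - (7 - I*√7))*(-4))*25 = ((1 + (-7 + I*√7))*(-4))*25 = ((-6 + I*√7)*(-4))*25 = (24 - 4*I*√7)*25 = 600 - 100*I*√7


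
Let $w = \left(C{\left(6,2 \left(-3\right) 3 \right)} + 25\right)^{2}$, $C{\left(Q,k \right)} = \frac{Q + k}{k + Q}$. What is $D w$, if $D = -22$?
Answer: $-14872$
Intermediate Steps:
$C{\left(Q,k \right)} = 1$ ($C{\left(Q,k \right)} = \frac{Q + k}{Q + k} = 1$)
$w = 676$ ($w = \left(1 + 25\right)^{2} = 26^{2} = 676$)
$D w = \left(-22\right) 676 = -14872$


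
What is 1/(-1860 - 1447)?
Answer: -1/3307 ≈ -0.00030239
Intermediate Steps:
1/(-1860 - 1447) = 1/(-3307) = -1/3307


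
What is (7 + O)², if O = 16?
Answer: 529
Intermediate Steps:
(7 + O)² = (7 + 16)² = 23² = 529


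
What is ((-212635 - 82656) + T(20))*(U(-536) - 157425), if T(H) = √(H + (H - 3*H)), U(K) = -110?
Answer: 46518667685 - 315070*I*√5 ≈ 4.6519e+10 - 7.0452e+5*I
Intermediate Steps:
T(H) = √(-H) (T(H) = √(H - 2*H) = √(-H))
((-212635 - 82656) + T(20))*(U(-536) - 157425) = ((-212635 - 82656) + √(-1*20))*(-110 - 157425) = (-295291 + √(-20))*(-157535) = (-295291 + 2*I*√5)*(-157535) = 46518667685 - 315070*I*√5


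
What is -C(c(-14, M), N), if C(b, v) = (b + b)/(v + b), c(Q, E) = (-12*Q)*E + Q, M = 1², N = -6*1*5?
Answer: -77/31 ≈ -2.4839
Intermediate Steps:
N = -30 (N = -6*5 = -30)
M = 1
c(Q, E) = Q - 12*E*Q (c(Q, E) = -12*E*Q + Q = Q - 12*E*Q)
C(b, v) = 2*b/(b + v) (C(b, v) = (2*b)/(b + v) = 2*b/(b + v))
-C(c(-14, M), N) = -2*(-14*(1 - 12*1))/(-14*(1 - 12*1) - 30) = -2*(-14*(1 - 12))/(-14*(1 - 12) - 30) = -2*(-14*(-11))/(-14*(-11) - 30) = -2*154/(154 - 30) = -2*154/124 = -1*77/31 = -77/31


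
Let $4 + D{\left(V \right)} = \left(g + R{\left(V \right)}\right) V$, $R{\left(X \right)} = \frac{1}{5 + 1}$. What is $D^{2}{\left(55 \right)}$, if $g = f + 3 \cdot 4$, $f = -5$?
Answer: $\frac{5480281}{36} \approx 1.5223 \cdot 10^{5}$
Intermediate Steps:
$g = 7$ ($g = -5 + 3 \cdot 4 = -5 + 12 = 7$)
$R{\left(X \right)} = \frac{1}{6}$
$D{\left(V \right)} = -4 + \frac{43 V}{6}$ ($D{\left(V \right)} = -4 + \left(7 + \frac{1}{6}\right) V = -4 + \frac{43 V}{6}$)
$D^{2}{\left(55 \right)} = \left(-4 + \frac{43}{6} \cdot 55\right)^{2} = \left(-4 + \frac{2365}{6}\right)^{2} = \left(\frac{2341}{6}\right)^{2} = \frac{5480281}{36}$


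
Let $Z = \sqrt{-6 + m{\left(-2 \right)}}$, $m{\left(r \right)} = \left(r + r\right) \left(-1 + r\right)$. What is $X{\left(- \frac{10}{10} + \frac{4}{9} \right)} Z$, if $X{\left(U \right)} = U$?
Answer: $- \frac{5 \sqrt{6}}{9} \approx -1.3608$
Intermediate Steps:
$m{\left(r \right)} = 2 r \left(-1 + r\right)$
$Z = \sqrt{6}$ ($Z = \sqrt{-6 + 2 \left(-2\right) \left(-1 - 2\right)} = \sqrt{-6 + 2 \left(-2\right) \left(-3\right)} = \sqrt{-6 + 12} = \sqrt{6} \approx 2.4495$)
$X{\left(- \frac{10}{10} + \frac{4}{9} \right)} Z = \left(- \frac{10}{10} + \frac{4}{9}\right) \sqrt{6} = \left(\left(-10\right) \frac{1}{10} + 4 \cdot \frac{1}{9}\right) \sqrt{6} = \left(-1 + \frac{4}{9}\right) \sqrt{6} = - \frac{5 \sqrt{6}}{9}$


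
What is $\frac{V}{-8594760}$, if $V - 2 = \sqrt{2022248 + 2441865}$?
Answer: $- \frac{1}{4297380} - \frac{\sqrt{4464113}}{8594760} \approx -0.00024606$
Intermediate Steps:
$V = 2 + \sqrt{4464113}$ ($V = 2 + \sqrt{2022248 + 2441865} = 2 + \sqrt{4464113} \approx 2114.8$)
$\frac{V}{-8594760} = \frac{2 + \sqrt{4464113}}{-8594760} = \left(2 + \sqrt{4464113}\right) \left(- \frac{1}{8594760}\right) = - \frac{1}{4297380} - \frac{\sqrt{4464113}}{8594760}$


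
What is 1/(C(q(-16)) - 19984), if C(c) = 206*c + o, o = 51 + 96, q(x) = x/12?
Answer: -3/60335 ≈ -4.9722e-5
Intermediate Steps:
q(x) = x/12 (q(x) = x*(1/12) = x/12)
o = 147
C(c) = 147 + 206*c (C(c) = 206*c + 147 = 147 + 206*c)
1/(C(q(-16)) - 19984) = 1/((147 + 206*((1/12)*(-16))) - 19984) = 1/((147 + 206*(-4/3)) - 19984) = 1/((147 - 824/3) - 19984) = 1/(-383/3 - 19984) = 1/(-60335/3) = -3/60335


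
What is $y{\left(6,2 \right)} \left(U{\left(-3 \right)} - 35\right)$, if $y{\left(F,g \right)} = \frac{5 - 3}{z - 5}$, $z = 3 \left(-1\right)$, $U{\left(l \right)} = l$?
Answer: $\frac{19}{2} \approx 9.5$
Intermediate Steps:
$z = -3$
$y{\left(F,g \right)} = - \frac{1}{4}$ ($y{\left(F,g \right)} = \frac{5 - 3}{-3 - 5} = \frac{2}{-8} = 2 \left(- \frac{1}{8}\right) = - \frac{1}{4}$)
$y{\left(6,2 \right)} \left(U{\left(-3 \right)} - 35\right) = - \frac{-3 - 35}{4} = \left(- \frac{1}{4}\right) \left(-38\right) = \frac{19}{2}$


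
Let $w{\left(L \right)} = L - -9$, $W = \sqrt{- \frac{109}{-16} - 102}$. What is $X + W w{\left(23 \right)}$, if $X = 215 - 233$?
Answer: $-18 + 8 i \sqrt{1523} \approx -18.0 + 312.21 i$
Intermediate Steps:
$W = \frac{i \sqrt{1523}}{4}$ ($W = \sqrt{\left(-109\right) \left(- \frac{1}{16}\right) - 102} = \sqrt{\frac{109}{16} - 102} = \sqrt{- \frac{1523}{16}} = \frac{i \sqrt{1523}}{4} \approx 9.7564 i$)
$w{\left(L \right)} = 9 + L$ ($w{\left(L \right)} = L + 9 = 9 + L$)
$X = -18$ ($X = 215 - 233 = -18$)
$X + W w{\left(23 \right)} = -18 + \frac{i \sqrt{1523}}{4} \left(9 + 23\right) = -18 + \frac{i \sqrt{1523}}{4} \cdot 32 = -18 + 8 i \sqrt{1523}$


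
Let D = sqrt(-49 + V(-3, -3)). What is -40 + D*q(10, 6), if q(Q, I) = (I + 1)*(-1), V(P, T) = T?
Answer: -40 - 14*I*sqrt(13) ≈ -40.0 - 50.478*I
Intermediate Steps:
q(Q, I) = -1 - I (q(Q, I) = (1 + I)*(-1) = -1 - I)
D = 2*I*sqrt(13) (D = sqrt(-49 - 3) = sqrt(-52) = 2*I*sqrt(13) ≈ 7.2111*I)
-40 + D*q(10, 6) = -40 + (2*I*sqrt(13))*(-1 - 1*6) = -40 + (2*I*sqrt(13))*(-1 - 6) = -40 + (2*I*sqrt(13))*(-7) = -40 - 14*I*sqrt(13)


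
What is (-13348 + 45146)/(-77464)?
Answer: -15899/38732 ≈ -0.41049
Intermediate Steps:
(-13348 + 45146)/(-77464) = 31798*(-1/77464) = -15899/38732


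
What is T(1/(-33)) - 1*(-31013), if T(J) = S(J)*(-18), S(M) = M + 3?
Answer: 340555/11 ≈ 30960.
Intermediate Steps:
S(M) = 3 + M
T(J) = -54 - 18*J (T(J) = (3 + J)*(-18) = -54 - 18*J)
T(1/(-33)) - 1*(-31013) = (-54 - 18/(-33)) - 1*(-31013) = (-54 - 18*(-1/33)) + 31013 = (-54 + 6/11) + 31013 = -588/11 + 31013 = 340555/11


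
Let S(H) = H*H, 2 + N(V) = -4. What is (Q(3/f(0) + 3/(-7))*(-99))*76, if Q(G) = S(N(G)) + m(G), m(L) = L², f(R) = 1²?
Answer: -15710112/49 ≈ -3.2061e+5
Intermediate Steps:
N(V) = -6 (N(V) = -2 - 4 = -6)
f(R) = 1
S(H) = H²
Q(G) = 36 + G² (Q(G) = (-6)² + G² = 36 + G²)
(Q(3/f(0) + 3/(-7))*(-99))*76 = ((36 + (3/1 + 3/(-7))²)*(-99))*76 = ((36 + (3*1 + 3*(-⅐))²)*(-99))*76 = ((36 + (3 - 3/7)²)*(-99))*76 = ((36 + (18/7)²)*(-99))*76 = ((36 + 324/49)*(-99))*76 = ((2088/49)*(-99))*76 = -206712/49*76 = -15710112/49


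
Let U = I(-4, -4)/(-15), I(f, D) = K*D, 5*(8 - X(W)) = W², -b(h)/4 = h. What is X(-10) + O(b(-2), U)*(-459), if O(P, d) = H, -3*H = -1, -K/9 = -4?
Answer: -165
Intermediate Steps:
b(h) = -4*h
K = 36 (K = -9*(-4) = 36)
X(W) = 8 - W²/5
H = ⅓ (H = -⅓*(-1) = ⅓ ≈ 0.33333)
I(f, D) = 36*D
U = 48/5 (U = (36*(-4))/(-15) = -144*(-1/15) = 48/5 ≈ 9.6000)
O(P, d) = ⅓
X(-10) + O(b(-2), U)*(-459) = (8 - ⅕*(-10)²) + (⅓)*(-459) = (8 - ⅕*100) - 153 = (8 - 20) - 153 = -12 - 153 = -165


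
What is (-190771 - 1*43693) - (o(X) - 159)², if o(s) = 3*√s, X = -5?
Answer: -259700 + 954*I*√5 ≈ -2.597e+5 + 2133.2*I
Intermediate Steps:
(-190771 - 1*43693) - (o(X) - 159)² = (-190771 - 1*43693) - (3*√(-5) - 159)² = (-190771 - 43693) - (3*(I*√5) - 159)² = -234464 - (3*I*√5 - 159)² = -234464 - (-159 + 3*I*√5)²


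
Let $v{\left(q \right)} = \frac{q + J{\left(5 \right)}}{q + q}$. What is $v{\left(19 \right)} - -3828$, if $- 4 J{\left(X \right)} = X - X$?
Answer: $\frac{7657}{2} \approx 3828.5$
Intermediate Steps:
$J{\left(X \right)} = 0$ ($J{\left(X \right)} = - \frac{X - X}{4} = \left(- \frac{1}{4}\right) 0 = 0$)
$v{\left(q \right)} = \frac{1}{2}$ ($v{\left(q \right)} = \frac{q + 0}{q + q} = \frac{q}{2 q} = q \frac{1}{2 q} = \frac{1}{2}$)
$v{\left(19 \right)} - -3828 = \frac{1}{2} - -3828 = \frac{1}{2} + 3828 = \frac{7657}{2}$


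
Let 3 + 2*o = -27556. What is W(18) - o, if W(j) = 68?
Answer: 27695/2 ≈ 13848.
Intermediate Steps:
o = -27559/2 (o = -3/2 + (½)*(-27556) = -3/2 - 13778 = -27559/2 ≈ -13780.)
W(18) - o = 68 - 1*(-27559/2) = 68 + 27559/2 = 27695/2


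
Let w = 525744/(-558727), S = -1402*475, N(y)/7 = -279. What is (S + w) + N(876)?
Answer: -373175965225/558727 ≈ -6.6790e+5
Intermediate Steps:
N(y) = -1953 (N(y) = 7*(-279) = -1953)
S = -665950
w = -525744/558727 (w = 525744*(-1/558727) = -525744/558727 ≈ -0.94097)
(S + w) + N(876) = (-665950 - 525744/558727) - 1953 = -372084771394/558727 - 1953 = -373175965225/558727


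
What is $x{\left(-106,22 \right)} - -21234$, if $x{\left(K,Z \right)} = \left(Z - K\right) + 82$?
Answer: $21444$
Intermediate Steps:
$x{\left(K,Z \right)} = 82 + Z - K$
$x{\left(-106,22 \right)} - -21234 = \left(82 + 22 - -106\right) - -21234 = \left(82 + 22 + 106\right) + 21234 = 210 + 21234 = 21444$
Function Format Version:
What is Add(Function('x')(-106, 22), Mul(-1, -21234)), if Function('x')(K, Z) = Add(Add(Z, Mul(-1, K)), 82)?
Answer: 21444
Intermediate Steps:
Function('x')(K, Z) = Add(82, Z, Mul(-1, K))
Add(Function('x')(-106, 22), Mul(-1, -21234)) = Add(Add(82, 22, Mul(-1, -106)), Mul(-1, -21234)) = Add(Add(82, 22, 106), 21234) = Add(210, 21234) = 21444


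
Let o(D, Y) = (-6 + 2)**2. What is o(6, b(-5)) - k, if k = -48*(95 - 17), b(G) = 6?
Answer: 3760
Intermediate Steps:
k = -3744 (k = -48*78 = -3744)
o(D, Y) = 16 (o(D, Y) = (-4)**2 = 16)
o(6, b(-5)) - k = 16 - 1*(-3744) = 16 + 3744 = 3760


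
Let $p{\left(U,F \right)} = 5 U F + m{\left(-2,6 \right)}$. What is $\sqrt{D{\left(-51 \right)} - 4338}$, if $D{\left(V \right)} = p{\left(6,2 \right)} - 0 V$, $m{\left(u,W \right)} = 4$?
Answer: $i \sqrt{4274} \approx 65.376 i$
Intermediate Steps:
$p{\left(U,F \right)} = 4 + 5 F U$ ($p{\left(U,F \right)} = 5 U F + 4 = 5 F U + 4 = 4 + 5 F U$)
$D{\left(V \right)} = 64$ ($D{\left(V \right)} = \left(4 + 5 \cdot 2 \cdot 6\right) - 0 V = \left(4 + 60\right) - 0 = 64 + 0 = 64$)
$\sqrt{D{\left(-51 \right)} - 4338} = \sqrt{64 - 4338} = \sqrt{-4274} = i \sqrt{4274}$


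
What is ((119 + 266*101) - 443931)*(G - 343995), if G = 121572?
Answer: 92738380158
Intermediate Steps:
((119 + 266*101) - 443931)*(G - 343995) = ((119 + 266*101) - 443931)*(121572 - 343995) = ((119 + 26866) - 443931)*(-222423) = (26985 - 443931)*(-222423) = -416946*(-222423) = 92738380158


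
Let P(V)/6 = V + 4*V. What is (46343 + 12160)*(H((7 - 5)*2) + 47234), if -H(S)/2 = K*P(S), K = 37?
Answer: 2243824062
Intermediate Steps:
P(V) = 30*V (P(V) = 6*(V + 4*V) = 6*(5*V) = 30*V)
H(S) = -2220*S (H(S) = -74*30*S = -2220*S)
(46343 + 12160)*(H((7 - 5)*2) + 47234) = (46343 + 12160)*(-2220*(7 - 5)*2 + 47234) = 58503*(-4440*2 + 47234) = 58503*(-2220*4 + 47234) = 58503*(-8880 + 47234) = 58503*38354 = 2243824062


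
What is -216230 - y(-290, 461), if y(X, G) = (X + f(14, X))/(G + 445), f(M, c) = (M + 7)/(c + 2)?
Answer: -18806792633/86976 ≈ -2.1623e+5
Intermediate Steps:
f(M, c) = (7 + M)/(2 + c)
y(X, G) = (X + 21/(2 + X))/(445 + G) (y(X, G) = (X + (7 + 14)/(2 + X))/(G + 445) = (X + 21/(2 + X))/(445 + G))
-216230 - y(-290, 461) = -216230 - (21 - 290*(2 - 290))/((2 - 290)*(445 + 461)) = -216230 - (21 - 290*(-288))/((-288)*906) = -216230 - (-1)*(21 + 83520)/(288*906) = -216230 - (-1)*83541/(288*906) = -216230 - 1*(-27847/86976) = -216230 + 27847/86976 = -18806792633/86976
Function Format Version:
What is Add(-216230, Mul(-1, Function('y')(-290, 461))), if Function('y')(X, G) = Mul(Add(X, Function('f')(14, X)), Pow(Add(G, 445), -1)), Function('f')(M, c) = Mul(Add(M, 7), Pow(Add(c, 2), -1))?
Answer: Rational(-18806792633, 86976) ≈ -2.1623e+5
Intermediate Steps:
Function('f')(M, c) = Mul(Pow(Add(2, c), -1), Add(7, M)) (Function('f')(M, c) = Mul(Add(7, M), Pow(Add(2, c), -1)) = Mul(Pow(Add(2, c), -1), Add(7, M)))
Function('y')(X, G) = Mul(Pow(Add(445, G), -1), Add(X, Mul(21, Pow(Add(2, X), -1)))) (Function('y')(X, G) = Mul(Add(X, Mul(Pow(Add(2, X), -1), Add(7, 14))), Pow(Add(G, 445), -1)) = Mul(Add(X, Mul(Pow(Add(2, X), -1), 21)), Pow(Add(445, G), -1)) = Mul(Add(X, Mul(21, Pow(Add(2, X), -1))), Pow(Add(445, G), -1)) = Mul(Pow(Add(445, G), -1), Add(X, Mul(21, Pow(Add(2, X), -1)))))
Add(-216230, Mul(-1, Function('y')(-290, 461))) = Add(-216230, Mul(-1, Mul(Pow(Add(2, -290), -1), Pow(Add(445, 461), -1), Add(21, Mul(-290, Add(2, -290)))))) = Add(-216230, Mul(-1, Mul(Pow(-288, -1), Pow(906, -1), Add(21, Mul(-290, -288))))) = Add(-216230, Mul(-1, Mul(Rational(-1, 288), Rational(1, 906), Add(21, 83520)))) = Add(-216230, Mul(-1, Mul(Rational(-1, 288), Rational(1, 906), 83541))) = Add(-216230, Mul(-1, Rational(-27847, 86976))) = Add(-216230, Rational(27847, 86976)) = Rational(-18806792633, 86976)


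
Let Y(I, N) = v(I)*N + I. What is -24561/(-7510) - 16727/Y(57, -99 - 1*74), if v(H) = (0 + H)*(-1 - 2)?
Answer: 60236827/22259640 ≈ 2.7061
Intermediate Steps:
v(H) = -3*H (v(H) = H*(-3) = -3*H)
Y(I, N) = I - 3*I*N (Y(I, N) = (-3*I)*N + I = -3*I*N + I = I - 3*I*N)
-24561/(-7510) - 16727/Y(57, -99 - 1*74) = -24561/(-7510) - 16727*1/(57*(1 - 3*(-99 - 1*74))) = -24561*(-1/7510) - 16727*1/(57*(1 - 3*(-99 - 74))) = 24561/7510 - 16727*1/(57*(1 - 3*(-173))) = 24561/7510 - 16727*1/(57*(1 + 519)) = 24561/7510 - 16727/(57*520) = 24561/7510 - 16727/29640 = 60236827/22259640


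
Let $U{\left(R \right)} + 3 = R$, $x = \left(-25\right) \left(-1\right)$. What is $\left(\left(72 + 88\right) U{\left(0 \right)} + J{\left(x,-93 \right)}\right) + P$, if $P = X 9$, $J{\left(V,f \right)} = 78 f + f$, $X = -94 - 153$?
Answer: $-10050$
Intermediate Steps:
$X = -247$ ($X = -94 - 153 = -247$)
$x = 25$
$U{\left(R \right)} = -3 + R$
$J{\left(V,f \right)} = 79 f$
$P = -2223$ ($P = \left(-247\right) 9 = -2223$)
$\left(\left(72 + 88\right) U{\left(0 \right)} + J{\left(x,-93 \right)}\right) + P = \left(\left(72 + 88\right) \left(-3 + 0\right) + 79 \left(-93\right)\right) - 2223 = \left(160 \left(-3\right) - 7347\right) - 2223 = \left(-480 - 7347\right) - 2223 = -7827 - 2223 = -10050$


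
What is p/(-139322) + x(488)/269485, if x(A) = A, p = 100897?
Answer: -27122238909/37545189170 ≈ -0.72239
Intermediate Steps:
p/(-139322) + x(488)/269485 = 100897/(-139322) + 488/269485 = 100897*(-1/139322) + 488*(1/269485) = -100897/139322 + 488/269485 = -27122238909/37545189170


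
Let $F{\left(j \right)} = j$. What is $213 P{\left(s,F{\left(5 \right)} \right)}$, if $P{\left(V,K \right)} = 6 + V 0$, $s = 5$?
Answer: $1278$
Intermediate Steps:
$P{\left(V,K \right)} = 6$ ($P{\left(V,K \right)} = 6 + 0 = 6$)
$213 P{\left(s,F{\left(5 \right)} \right)} = 213 \cdot 6 = 1278$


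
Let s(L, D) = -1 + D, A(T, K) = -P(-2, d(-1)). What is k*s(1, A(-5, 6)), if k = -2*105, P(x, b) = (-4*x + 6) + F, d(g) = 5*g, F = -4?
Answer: 2310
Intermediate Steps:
P(x, b) = 2 - 4*x (P(x, b) = (-4*x + 6) - 4 = (6 - 4*x) - 4 = 2 - 4*x)
A(T, K) = -10 (A(T, K) = -(2 - 4*(-2)) = -(2 + 8) = -1*10 = -10)
k = -210
k*s(1, A(-5, 6)) = -210*(-1 - 10) = -210*(-11) = 2310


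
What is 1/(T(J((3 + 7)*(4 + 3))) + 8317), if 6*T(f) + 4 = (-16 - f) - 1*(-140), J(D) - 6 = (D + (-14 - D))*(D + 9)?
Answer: 3/25561 ≈ 0.00011737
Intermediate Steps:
J(D) = -120 - 14*D (J(D) = 6 + (D + (-14 - D))*(D + 9) = 6 - 14*(9 + D) = 6 + (-126 - 14*D) = -120 - 14*D)
T(f) = 20 - f/6 (T(f) = -2/3 + ((-16 - f) - 1*(-140))/6 = -2/3 + ((-16 - f) + 140)/6 = -2/3 + (124 - f)/6 = -2/3 + (62/3 - f/6) = 20 - f/6)
1/(T(J((3 + 7)*(4 + 3))) + 8317) = 1/((20 - (-120 - 14*(3 + 7)*(4 + 3))/6) + 8317) = 1/((20 - (-120 - 140*7)/6) + 8317) = 1/((20 - (-120 - 14*70)/6) + 8317) = 1/((20 - (-120 - 980)/6) + 8317) = 1/((20 - 1/6*(-1100)) + 8317) = 1/((20 + 550/3) + 8317) = 1/(610/3 + 8317) = 1/(25561/3) = 3/25561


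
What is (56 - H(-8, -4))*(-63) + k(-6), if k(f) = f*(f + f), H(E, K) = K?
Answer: -3708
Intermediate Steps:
k(f) = 2*f² (k(f) = f*(2*f) = 2*f²)
(56 - H(-8, -4))*(-63) + k(-6) = (56 - 1*(-4))*(-63) + 2*(-6)² = (56 + 4)*(-63) + 2*36 = 60*(-63) + 72 = -3780 + 72 = -3708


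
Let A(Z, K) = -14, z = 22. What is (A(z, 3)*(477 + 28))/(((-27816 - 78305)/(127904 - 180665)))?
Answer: -373020270/106121 ≈ -3515.0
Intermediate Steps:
(A(z, 3)*(477 + 28))/(((-27816 - 78305)/(127904 - 180665))) = (-14*(477 + 28))/(((-27816 - 78305)/(127904 - 180665))) = (-14*505)/((-106121/(-52761))) = -7070/((-106121*(-1/52761))) = -7070/106121/52761 = -7070*52761/106121 = -373020270/106121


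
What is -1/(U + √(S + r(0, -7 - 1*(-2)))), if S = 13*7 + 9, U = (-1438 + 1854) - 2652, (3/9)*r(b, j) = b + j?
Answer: 2236/4999611 + √85/4999611 ≈ 0.00044908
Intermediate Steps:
r(b, j) = 3*b + 3*j (r(b, j) = 3*(b + j) = 3*b + 3*j)
U = -2236 (U = 416 - 2652 = -2236)
S = 100 (S = 91 + 9 = 100)
-1/(U + √(S + r(0, -7 - 1*(-2)))) = -1/(-2236 + √(100 + (3*0 + 3*(-7 - 1*(-2))))) = -1/(-2236 + √(100 + (0 + 3*(-7 + 2)))) = -1/(-2236 + √(100 + (0 + 3*(-5)))) = -1/(-2236 + √(100 + (0 - 15))) = -1/(-2236 + √(100 - 15)) = -1/(-2236 + √85)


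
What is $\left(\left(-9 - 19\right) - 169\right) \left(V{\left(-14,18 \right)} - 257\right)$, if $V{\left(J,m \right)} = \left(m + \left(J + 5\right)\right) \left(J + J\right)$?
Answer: $100273$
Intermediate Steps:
$V{\left(J,m \right)} = 2 J \left(5 + J + m\right)$ ($V{\left(J,m \right)} = \left(m + \left(5 + J\right)\right) 2 J = \left(5 + J + m\right) 2 J = 2 J \left(5 + J + m\right)$)
$\left(\left(-9 - 19\right) - 169\right) \left(V{\left(-14,18 \right)} - 257\right) = \left(\left(-9 - 19\right) - 169\right) \left(2 \left(-14\right) \left(5 - 14 + 18\right) - 257\right) = \left(-28 - 169\right) \left(2 \left(-14\right) 9 - 257\right) = - 197 \left(-252 - 257\right) = \left(-197\right) \left(-509\right) = 100273$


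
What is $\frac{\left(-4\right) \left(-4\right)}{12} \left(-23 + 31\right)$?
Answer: $\frac{32}{3} \approx 10.667$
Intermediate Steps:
$\frac{\left(-4\right) \left(-4\right)}{12} \left(-23 + 31\right) = 16 \cdot \frac{1}{12} \cdot 8 = \frac{4}{3} \cdot 8 = \frac{32}{3}$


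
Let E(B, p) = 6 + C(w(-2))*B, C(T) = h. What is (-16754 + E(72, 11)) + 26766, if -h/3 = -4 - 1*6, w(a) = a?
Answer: 12178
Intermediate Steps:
h = 30 (h = -3*(-4 - 1*6) = -3*(-4 - 6) = -3*(-10) = 30)
C(T) = 30
E(B, p) = 6 + 30*B
(-16754 + E(72, 11)) + 26766 = (-16754 + (6 + 30*72)) + 26766 = (-16754 + (6 + 2160)) + 26766 = (-16754 + 2166) + 26766 = -14588 + 26766 = 12178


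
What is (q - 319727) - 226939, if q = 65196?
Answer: -481470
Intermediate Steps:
(q - 319727) - 226939 = (65196 - 319727) - 226939 = -254531 - 226939 = -481470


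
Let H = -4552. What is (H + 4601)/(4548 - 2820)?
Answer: 49/1728 ≈ 0.028356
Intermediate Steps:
(H + 4601)/(4548 - 2820) = (-4552 + 4601)/(4548 - 2820) = 49/1728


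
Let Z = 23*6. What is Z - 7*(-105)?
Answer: 873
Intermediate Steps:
Z = 138
Z - 7*(-105) = 138 - 7*(-105) = 138 + 735 = 873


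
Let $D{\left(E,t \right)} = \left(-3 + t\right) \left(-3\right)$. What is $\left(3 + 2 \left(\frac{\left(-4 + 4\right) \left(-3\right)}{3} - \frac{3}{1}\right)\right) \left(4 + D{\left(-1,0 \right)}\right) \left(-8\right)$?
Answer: $312$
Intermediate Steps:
$D{\left(E,t \right)} = 9 - 3 t$
$\left(3 + 2 \left(\frac{\left(-4 + 4\right) \left(-3\right)}{3} - \frac{3}{1}\right)\right) \left(4 + D{\left(-1,0 \right)}\right) \left(-8\right) = \left(3 + 2 \left(\frac{\left(-4 + 4\right) \left(-3\right)}{3} - \frac{3}{1}\right)\right) \left(4 + \left(9 - 0\right)\right) \left(-8\right) = \left(3 + 2 \left(0 \left(-3\right) \frac{1}{3} - 3\right)\right) \left(4 + \left(9 + 0\right)\right) \left(-8\right) = \left(3 + 2 \left(0 \cdot \frac{1}{3} - 3\right)\right) \left(4 + 9\right) \left(-8\right) = \left(3 + 2 \left(0 - 3\right)\right) 13 \left(-8\right) = \left(3 + 2 \left(-3\right)\right) 13 \left(-8\right) = \left(3 - 6\right) 13 \left(-8\right) = \left(-3\right) 13 \left(-8\right) = \left(-39\right) \left(-8\right) = 312$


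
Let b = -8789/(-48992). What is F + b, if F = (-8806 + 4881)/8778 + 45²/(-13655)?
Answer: -244314286189/587235700128 ≈ -0.41604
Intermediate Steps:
F = -14274265/23972718 (F = -3925*1/8778 + 2025*(-1/13655) = -3925/8778 - 405/2731 = -14274265/23972718 ≈ -0.59544)
b = 8789/48992 (b = -8789*(-1/48992) = 8789/48992 ≈ 0.17940)
F + b = -14274265/23972718 + 8789/48992 = -244314286189/587235700128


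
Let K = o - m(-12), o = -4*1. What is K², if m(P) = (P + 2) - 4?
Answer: 100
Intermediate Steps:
m(P) = -2 + P (m(P) = (2 + P) - 4 = -2 + P)
o = -4
K = 10 (K = -4 - (-2 - 12) = -4 - 1*(-14) = -4 + 14 = 10)
K² = 10² = 100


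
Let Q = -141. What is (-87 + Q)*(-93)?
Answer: 21204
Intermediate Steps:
(-87 + Q)*(-93) = (-87 - 141)*(-93) = -228*(-93) = 21204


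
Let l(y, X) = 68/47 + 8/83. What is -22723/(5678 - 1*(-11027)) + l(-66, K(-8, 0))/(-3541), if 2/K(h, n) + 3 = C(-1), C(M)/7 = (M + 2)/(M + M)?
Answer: -313983383943/230753531905 ≈ -1.3607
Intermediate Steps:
C(M) = 7*(2 + M)/(2*M) (C(M) = 7*((M + 2)/(M + M)) = 7*((2 + M)/((2*M))) = 7*((2 + M)*(1/(2*M))) = 7*((2 + M)/(2*M)) = 7*(2 + M)/(2*M))
K(h, n) = -4/13 (K(h, n) = 2/(-3 + (7/2 + 7/(-1))) = 2/(-3 + (7/2 + 7*(-1))) = 2/(-3 + (7/2 - 7)) = 2/(-3 - 7/2) = 2/(-13/2) = 2*(-2/13) = -4/13)
l(y, X) = 6020/3901 (l(y, X) = 68*(1/47) + 8*(1/83) = 68/47 + 8/83 = 6020/3901)
-22723/(5678 - 1*(-11027)) + l(-66, K(-8, 0))/(-3541) = -22723/(5678 - 1*(-11027)) + (6020/3901)/(-3541) = -22723/(5678 + 11027) + (6020/3901)*(-1/3541) = -22723/16705 - 6020/13813441 = -313983383943/230753531905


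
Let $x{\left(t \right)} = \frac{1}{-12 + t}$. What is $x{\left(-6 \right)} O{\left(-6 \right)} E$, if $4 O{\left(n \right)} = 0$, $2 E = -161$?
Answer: $0$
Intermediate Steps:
$E = - \frac{161}{2}$ ($E = \frac{1}{2} \left(-161\right) = - \frac{161}{2} \approx -80.5$)
$O{\left(n \right)} = 0$ ($O{\left(n \right)} = \frac{1}{4} \cdot 0 = 0$)
$x{\left(-6 \right)} O{\left(-6 \right)} E = \frac{1}{-12 - 6} \cdot 0 \left(- \frac{161}{2}\right) = \frac{1}{-18} \cdot 0 \left(- \frac{161}{2}\right) = \left(- \frac{1}{18}\right) 0 \left(- \frac{161}{2}\right) = 0 \left(- \frac{161}{2}\right) = 0$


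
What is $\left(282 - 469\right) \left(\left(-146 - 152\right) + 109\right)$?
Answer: $35343$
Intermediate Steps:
$\left(282 - 469\right) \left(\left(-146 - 152\right) + 109\right) = - 187 \left(-298 + 109\right) = \left(-187\right) \left(-189\right) = 35343$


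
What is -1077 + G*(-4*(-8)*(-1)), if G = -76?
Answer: 1355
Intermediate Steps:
-1077 + G*(-4*(-8)*(-1)) = -1077 - 76*(-4*(-8))*(-1) = -1077 - 2432*(-1) = -1077 - 76*(-32) = -1077 + 2432 = 1355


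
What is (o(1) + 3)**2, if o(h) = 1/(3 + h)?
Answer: 169/16 ≈ 10.563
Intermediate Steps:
(o(1) + 3)**2 = (1/(3 + 1) + 3)**2 = (1/4 + 3)**2 = (13/4)**2 = 169/16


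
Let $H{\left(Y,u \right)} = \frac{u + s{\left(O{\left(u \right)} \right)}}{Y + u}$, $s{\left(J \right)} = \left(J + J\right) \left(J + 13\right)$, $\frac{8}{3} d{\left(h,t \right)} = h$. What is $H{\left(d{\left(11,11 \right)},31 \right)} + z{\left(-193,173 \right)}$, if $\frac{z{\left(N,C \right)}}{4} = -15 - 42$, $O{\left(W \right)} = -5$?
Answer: $- \frac{64460}{281} \approx -229.4$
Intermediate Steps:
$d{\left(h,t \right)} = \frac{3 h}{8}$
$s{\left(J \right)} = 2 J \left(13 + J\right)$
$z{\left(N,C \right)} = -228$ ($z{\left(N,C \right)} = 4 \left(-15 - 42\right) = 4 \left(-57\right) = -228$)
$H{\left(Y,u \right)} = \frac{-80 + u}{Y + u}$ ($H{\left(Y,u \right)} = \frac{u + 2 \left(-5\right) \left(13 - 5\right)}{Y + u} = \frac{u + 2 \left(-5\right) 8}{Y + u} = \frac{u - 80}{Y + u} = \frac{-80 + u}{Y + u}$)
$H{\left(d{\left(11,11 \right)},31 \right)} + z{\left(-193,173 \right)} = \frac{-80 + 31}{\frac{3}{8} \cdot 11 + 31} - 228 = \frac{1}{\frac{33}{8} + 31} \left(-49\right) - 228 = \frac{1}{\frac{281}{8}} \left(-49\right) - 228 = \frac{8}{281} \left(-49\right) - 228 = - \frac{392}{281} - 228 = - \frac{64460}{281}$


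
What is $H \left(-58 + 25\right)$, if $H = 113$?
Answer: $-3729$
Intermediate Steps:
$H \left(-58 + 25\right) = 113 \left(-58 + 25\right) = 113 \left(-33\right) = -3729$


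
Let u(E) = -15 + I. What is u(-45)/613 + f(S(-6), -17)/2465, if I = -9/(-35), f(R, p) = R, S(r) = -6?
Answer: -280134/10577315 ≈ -0.026484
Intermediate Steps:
I = 9/35 (I = -9*(-1/35) = 9/35 ≈ 0.25714)
u(E) = -516/35 (u(E) = -15 + 9/35 = -516/35)
u(-45)/613 + f(S(-6), -17)/2465 = -516/35/613 - 6/2465 = -516/35*1/613 - 6*1/2465 = -516/21455 - 6/2465 = -280134/10577315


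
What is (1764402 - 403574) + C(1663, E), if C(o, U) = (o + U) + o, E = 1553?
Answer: 1365707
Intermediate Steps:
C(o, U) = U + 2*o (C(o, U) = (U + o) + o = U + 2*o)
(1764402 - 403574) + C(1663, E) = (1764402 - 403574) + (1553 + 2*1663) = 1360828 + (1553 + 3326) = 1360828 + 4879 = 1365707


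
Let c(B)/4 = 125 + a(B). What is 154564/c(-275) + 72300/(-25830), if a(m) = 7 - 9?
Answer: 89359/287 ≈ 311.36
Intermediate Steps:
a(m) = -2
c(B) = 492 (c(B) = 4*(125 - 2) = 4*123 = 492)
154564/c(-275) + 72300/(-25830) = 154564/492 + 72300/(-25830) = 154564*(1/492) + 72300*(-1/25830) = 38641/123 - 2410/861 = 89359/287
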